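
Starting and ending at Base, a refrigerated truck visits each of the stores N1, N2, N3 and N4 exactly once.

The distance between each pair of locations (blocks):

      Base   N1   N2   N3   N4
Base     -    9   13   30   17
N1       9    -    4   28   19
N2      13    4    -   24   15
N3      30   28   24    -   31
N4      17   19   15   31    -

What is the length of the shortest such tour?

There are 12 distinct closed tours to check (reversals are equivalent).
Base → N1 → N2 → N3 → N4 → Base: 9+4+24+31+17 = 85
Base → N1 → N2 → N4 → N3 → Base: 9+4+15+31+30 = 89
Base → N1 → N3 → N2 → N4 → Base: 9+28+24+15+17 = 93
Base → N1 → N3 → N4 → N2 → Base: 9+28+31+15+13 = 96
Base → N1 → N4 → N2 → N3 → Base: 9+19+15+24+30 = 97
Base → N1 → N4 → N3 → N2 → Base: 9+19+31+24+13 = 96
Base → N2 → N1 → N3 → N4 → Base: 13+4+28+31+17 = 93
Base → N2 → N1 → N4 → N3 → Base: 13+4+19+31+30 = 97
Base → N2 → N3 → N1 → N4 → Base: 13+24+28+19+17 = 101
Base → N2 → N4 → N1 → N3 → Base: 13+15+19+28+30 = 105
Base → N3 → N1 → N2 → N4 → Base: 30+28+4+15+17 = 94
Base → N3 → N2 → N1 → N4 → Base: 30+24+4+19+17 = 94
The minimum is 85.
One optimal route: Base → N1 → N2 → N3 → N4 → Base (or its reverse).

Shortest round trip = 85 blocks.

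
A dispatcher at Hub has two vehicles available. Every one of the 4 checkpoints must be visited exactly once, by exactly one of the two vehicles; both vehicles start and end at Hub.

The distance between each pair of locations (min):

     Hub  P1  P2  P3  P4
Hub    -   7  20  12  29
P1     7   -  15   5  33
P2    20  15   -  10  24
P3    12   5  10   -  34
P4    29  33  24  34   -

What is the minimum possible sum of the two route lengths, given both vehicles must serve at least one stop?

89 min — the smallest possible combined total.

There are 2^3 − 1 = 7 ways to divide the 4 stops into two non-empty groups. For each, the best each vehicle can do is its own shortest tour through its group:
  {P1} + {P2, P3, P4}: 14 + 75 = 89
  {P2} + {P1, P3, P4}: 40 + 75 = 115
  {P1, P2} + {P3, P4}: 42 + 75 = 117
  {P3} + {P1, P2, P4}: 24 + 75 = 99
  {P1, P3} + {P2, P4}: 24 + 73 = 97
  {P2, P3} + {P1, P4}: 42 + 69 = 111
  … (7 splits in total)
Best: vehicle 1 Hub → P1 → Hub = 14; vehicle 2 Hub → P3 → P2 → P4 → Hub = 75; combined 89.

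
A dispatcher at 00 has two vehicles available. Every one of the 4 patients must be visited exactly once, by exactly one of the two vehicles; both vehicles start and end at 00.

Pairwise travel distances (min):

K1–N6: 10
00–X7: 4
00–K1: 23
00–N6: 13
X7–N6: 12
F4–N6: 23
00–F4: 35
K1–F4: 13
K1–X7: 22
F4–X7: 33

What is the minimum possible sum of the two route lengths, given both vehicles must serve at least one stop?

Minimum combined distance: 79 min.

There are 2^3 − 1 = 7 ways to divide the 4 stops into two non-empty groups. For each, the best each vehicle can do is its own shortest tour through its group:
  {K1} + {F4, X7, N6}: 46 + 73 = 119
  {F4} + {K1, X7, N6}: 70 + 49 = 119
  {K1, F4} + {X7, N6}: 71 + 29 = 100
  {X7} + {K1, F4, N6}: 8 + 71 = 79
  {K1, X7} + {F4, N6}: 49 + 71 = 120
  {F4, X7} + {K1, N6}: 72 + 46 = 118
  … (7 splits in total)
Best: vehicle 1 00 → X7 → 00 = 8; vehicle 2 00 → F4 → K1 → N6 → 00 = 71; combined 79.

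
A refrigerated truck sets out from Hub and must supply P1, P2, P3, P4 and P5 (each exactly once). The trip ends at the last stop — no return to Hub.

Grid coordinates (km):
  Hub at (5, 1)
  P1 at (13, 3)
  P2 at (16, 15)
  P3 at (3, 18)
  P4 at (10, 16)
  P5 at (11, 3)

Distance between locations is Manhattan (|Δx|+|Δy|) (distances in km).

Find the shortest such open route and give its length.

There are 5! = 120 possible orderings.
Hub→P1→P2→P3→P4→P5: 10+15+16+9+14 = 64
Hub→P1→P2→P3→P5→P4: 10+15+16+23+14 = 78
Hub→P1→P2→P4→P3→P5: 10+15+7+9+23 = 64
Hub→P1→P2→P4→P5→P3: 10+15+7+14+23 = 69
Hub→P1→P2→P5→P3→P4: 10+15+17+23+9 = 74
Hub→P1→P2→P5→P4→P3: 10+15+17+14+9 = 65
Hub→P1→P3→P2→P4→P5: 10+25+16+7+14 = 72
Hub→P1→P3→P2→P5→P4: 10+25+16+17+14 = 82
Hub→P1→P3→P4→P2→P5: 10+25+9+7+17 = 68
Hub→P1→P3→P4→P5→P2: 10+25+9+14+17 = 75
Hub→P1→P3→P5→P2→P4: 10+25+23+17+7 = 82
Hub→P1→P3→P5→P4→P2: 10+25+23+14+7 = 79
Hub→P1→P4→P2→P3→P5: 10+16+7+16+23 = 72
Hub→P1→P4→P2→P5→P3: 10+16+7+17+23 = 73
… (106 more)
Hub→P5→P1→P2→P4→P3: 8+2+15+7+9 = 41  ← best
The minimum is 41.
One shortest path: Hub → P5 → P1 → P2 → P4 → P3.

41 km — the minimum one-way total.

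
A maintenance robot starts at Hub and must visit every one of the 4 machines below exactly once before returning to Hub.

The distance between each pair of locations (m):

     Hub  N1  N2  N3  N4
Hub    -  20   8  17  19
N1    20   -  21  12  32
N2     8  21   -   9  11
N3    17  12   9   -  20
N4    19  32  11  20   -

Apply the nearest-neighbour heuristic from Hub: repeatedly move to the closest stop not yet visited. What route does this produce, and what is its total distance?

Hub → [N2:8 / N3:17 / N4:19 / N1:20] → N2 (8)
N2 → [N3:9 / N4:11 / N1:21] → N3 (9)
N3 → [N1:12 / N4:20] → N1 (12)
N1 → [N4:32] → N4 (32)
Return N4→Hub: 19.
Total = 8 + 9 + 12 + 32 + 19 = 80.

Nearest-neighbour total = 80 m; route Hub → N2 → N3 → N1 → N4 → Hub.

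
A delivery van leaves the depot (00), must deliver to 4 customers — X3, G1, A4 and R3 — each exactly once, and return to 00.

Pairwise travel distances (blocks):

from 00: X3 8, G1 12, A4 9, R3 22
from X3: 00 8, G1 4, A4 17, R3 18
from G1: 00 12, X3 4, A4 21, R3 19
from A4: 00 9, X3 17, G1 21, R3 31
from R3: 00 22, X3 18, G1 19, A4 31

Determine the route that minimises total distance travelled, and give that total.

There are 12 distinct closed tours to check (reversals are equivalent).
00→X3→G1→A4→R3→00: 8+4+21+31+22 = 86
00→X3→G1→R3→A4→00: 8+4+19+31+9 = 71
00→X3→A4→G1→R3→00: 8+17+21+19+22 = 87
00→X3→A4→R3→G1→00: 8+17+31+19+12 = 87
00→X3→R3→G1→A4→00: 8+18+19+21+9 = 75
00→X3→R3→A4→G1→00: 8+18+31+21+12 = 90
00→G1→X3→A4→R3→00: 12+4+17+31+22 = 86
00→G1→X3→R3→A4→00: 12+4+18+31+9 = 74
00→G1→A4→X3→R3→00: 12+21+17+18+22 = 90
00→G1→R3→X3→A4→00: 12+19+18+17+9 = 75
00→A4→X3→G1→R3→00: 9+17+4+19+22 = 71
00→A4→G1→X3→R3→00: 9+21+4+18+22 = 74
The minimum is 71.
One optimal route: 00 → X3 → G1 → R3 → A4 → 00 (or its reverse).

71 blocks — the shortest possible round trip.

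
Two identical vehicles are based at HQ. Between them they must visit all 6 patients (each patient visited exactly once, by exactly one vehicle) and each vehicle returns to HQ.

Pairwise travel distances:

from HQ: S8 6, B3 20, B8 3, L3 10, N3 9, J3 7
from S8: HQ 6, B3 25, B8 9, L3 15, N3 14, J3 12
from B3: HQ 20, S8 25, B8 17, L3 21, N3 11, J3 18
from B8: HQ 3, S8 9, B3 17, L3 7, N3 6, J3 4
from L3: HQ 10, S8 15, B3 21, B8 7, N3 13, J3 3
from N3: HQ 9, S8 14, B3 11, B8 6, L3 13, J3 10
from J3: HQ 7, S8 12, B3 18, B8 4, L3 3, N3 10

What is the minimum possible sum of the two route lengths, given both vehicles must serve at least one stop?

Minimum combined distance: 63.

There are 2^5 − 1 = 31 ways to divide the 6 stops into two non-empty groups. For each, the best each vehicle can do is its own shortest tour through its group:
  {S8} + {B3, B8, L3, N3, J3}: 12 + 51 = 63
  {B3} + {S8, B8, L3, N3, J3}: 40 + 43 = 83
  {S8, B3} + {B8, L3, N3, J3}: 51 + 32 = 83
  {B8} + {S8, B3, L3, N3, J3}: 6 + 62 = 68
  {S8, B8} + {B3, L3, N3, J3}: 18 + 51 = 69
  {B3, B8} + {S8, L3, N3, J3}: 40 + 43 = 83
  … (31 splits in total)
Best: vehicle 1 HQ → S8 → HQ = 12; vehicle 2 HQ → B8 → L3 → J3 → B3 → N3 → HQ = 51; combined 63.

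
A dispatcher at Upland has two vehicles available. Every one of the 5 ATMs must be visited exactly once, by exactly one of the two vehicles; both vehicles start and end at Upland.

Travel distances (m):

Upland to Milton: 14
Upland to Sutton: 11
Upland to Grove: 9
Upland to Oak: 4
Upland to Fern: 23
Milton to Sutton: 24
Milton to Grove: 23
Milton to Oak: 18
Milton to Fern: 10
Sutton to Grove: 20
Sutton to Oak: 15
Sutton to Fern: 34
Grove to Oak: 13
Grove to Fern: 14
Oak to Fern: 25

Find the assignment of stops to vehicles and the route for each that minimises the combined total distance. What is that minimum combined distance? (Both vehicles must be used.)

Minimum combined distance: 76 m.

There are 2^4 − 1 = 15 ways to divide the 5 stops into two non-empty groups. For each, the best each vehicle can do is its own shortest tour through its group:
  {Milton} + {Sutton, Grove, Oak, Fern}: 28 + 74 = 102
  {Sutton} + {Milton, Grove, Oak, Fern}: 22 + 55 = 77
  {Milton, Sutton} + {Grove, Oak, Fern}: 49 + 52 = 101
  {Grove} + {Milton, Sutton, Oak, Fern}: 18 + 74 = 92
  {Milton, Grove} + {Sutton, Oak, Fern}: 46 + 74 = 120
  {Sutton, Grove} + {Milton, Oak, Fern}: 40 + 53 = 93
  … (15 splits in total)
  {Oak} + {Milton, Sutton, Grove, Fern}: 8 + 68 = 76  ← best
Best: vehicle 1 Upland → Oak → Upland = 8; vehicle 2 Upland → Sutton → Milton → Fern → Grove → Upland = 68; combined 76.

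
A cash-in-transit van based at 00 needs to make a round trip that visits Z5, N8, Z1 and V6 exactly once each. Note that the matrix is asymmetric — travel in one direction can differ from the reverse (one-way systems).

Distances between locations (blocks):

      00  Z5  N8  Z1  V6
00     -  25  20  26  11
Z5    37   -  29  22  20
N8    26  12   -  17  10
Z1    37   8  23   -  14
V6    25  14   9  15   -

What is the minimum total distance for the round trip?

00 → Z5 → N8 → Z1 → V6 → 00: 25+29+17+14+25 = 110
00 → Z5 → N8 → V6 → Z1 → 00: 25+29+10+15+37 = 116
00 → Z5 → Z1 → N8 → V6 → 00: 25+22+23+10+25 = 105
00 → Z5 → Z1 → V6 → N8 → 00: 25+22+14+9+26 = 96
00 → Z5 → V6 → N8 → Z1 → 00: 25+20+9+17+37 = 108
00 → Z5 → V6 → Z1 → N8 → 00: 25+20+15+23+26 = 109
00 → N8 → Z5 → Z1 → V6 → 00: 20+12+22+14+25 = 93
00 → N8 → Z5 → V6 → Z1 → 00: 20+12+20+15+37 = 104
00 → N8 → Z1 → Z5 → V6 → 00: 20+17+8+20+25 = 90
00 → N8 → Z1 → V6 → Z5 → 00: 20+17+14+14+37 = 102
00 → N8 → V6 → Z5 → Z1 → 00: 20+10+14+22+37 = 103
00 → N8 → V6 → Z1 → Z5 → 00: 20+10+15+8+37 = 90
00 → Z1 → Z5 → N8 → V6 → 00: 26+8+29+10+25 = 98
00 → Z1 → Z5 → V6 → N8 → 00: 26+8+20+9+26 = 89
… (10 more)
00 → V6 → N8 → Z1 → Z5 → 00: 11+9+17+8+37 = 82  ← best
The minimum is 82.
One optimal route: 00 → V6 → N8 → Z1 → Z5 → 00.

82 blocks — the shortest possible round trip.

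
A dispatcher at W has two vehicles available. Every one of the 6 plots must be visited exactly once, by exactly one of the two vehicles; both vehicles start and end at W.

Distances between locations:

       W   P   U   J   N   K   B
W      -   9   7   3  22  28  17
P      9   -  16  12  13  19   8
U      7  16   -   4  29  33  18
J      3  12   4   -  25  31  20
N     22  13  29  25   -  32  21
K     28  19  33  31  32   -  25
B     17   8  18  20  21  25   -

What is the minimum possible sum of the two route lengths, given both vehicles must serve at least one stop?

Minimum combined distance: 110.

Check every non-empty split of the stops between the two vehicles; for each half take its own optimal tour:
  {P} + {U, J, N, K, B}: 18 + 104 = 122
  {U} + {P, J, N, K, B}: 14 + 102 = 116
  {P, U} + {J, N, K, B}: 32 + 102 = 134
  {J} + {P, U, N, K, B}: 6 + 104 = 110
  {P, J} + {U, N, K, B}: 24 + 104 = 128
  {U, J} + {P, N, K, B}: 14 + 96 = 110
  … (31 splits in total)
Best: vehicle 1 W → J → W = 6; vehicle 2 W → P → N → K → B → U → W = 104; combined 110.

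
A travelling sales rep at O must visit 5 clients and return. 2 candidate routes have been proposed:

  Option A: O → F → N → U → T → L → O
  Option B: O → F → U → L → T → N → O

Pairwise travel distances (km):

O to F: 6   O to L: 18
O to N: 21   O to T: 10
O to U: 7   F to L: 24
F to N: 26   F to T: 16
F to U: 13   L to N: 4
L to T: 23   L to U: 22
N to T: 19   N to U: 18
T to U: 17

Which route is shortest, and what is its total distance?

Option A: 6 + 26 + 18 + 17 + 23 + 18 = 108
Option B: 6 + 13 + 22 + 23 + 19 + 21 = 104

104 km — Option B is the shortest.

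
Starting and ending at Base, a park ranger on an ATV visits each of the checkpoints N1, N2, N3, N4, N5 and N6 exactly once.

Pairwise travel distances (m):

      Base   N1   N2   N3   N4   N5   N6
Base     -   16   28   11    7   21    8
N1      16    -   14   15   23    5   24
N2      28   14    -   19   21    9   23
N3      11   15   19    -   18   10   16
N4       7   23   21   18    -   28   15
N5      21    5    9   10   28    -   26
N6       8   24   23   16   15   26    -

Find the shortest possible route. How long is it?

Base - N1 - N2 - N3 - N4 - N5 - N6 - Base: 16+14+19+18+28+26+8 = 129
Base - N1 - N2 - N3 - N4 - N6 - N5 - Base: 16+14+19+18+15+26+21 = 129
Base - N1 - N2 - N3 - N5 - N4 - N6 - Base: 16+14+19+10+28+15+8 = 110
Base - N1 - N2 - N3 - N5 - N6 - N4 - Base: 16+14+19+10+26+15+7 = 107
Base - N1 - N2 - N3 - N6 - N4 - N5 - Base: 16+14+19+16+15+28+21 = 129
Base - N1 - N2 - N3 - N6 - N5 - N4 - Base: 16+14+19+16+26+28+7 = 126
Base - N1 - N2 - N4 - N3 - N5 - N6 - Base: 16+14+21+18+10+26+8 = 113
Base - N1 - N2 - N4 - N3 - N6 - N5 - Base: 16+14+21+18+16+26+21 = 132
… (352 more)
Base - N4 - N2 - N1 - N5 - N3 - N6 - Base: 7+21+14+5+10+16+8 = 81  ← best
The minimum is 81.
One optimal route: Base → N4 → N2 → N1 → N5 → N3 → N6 → Base (or its reverse).

81 m — the shortest possible round trip.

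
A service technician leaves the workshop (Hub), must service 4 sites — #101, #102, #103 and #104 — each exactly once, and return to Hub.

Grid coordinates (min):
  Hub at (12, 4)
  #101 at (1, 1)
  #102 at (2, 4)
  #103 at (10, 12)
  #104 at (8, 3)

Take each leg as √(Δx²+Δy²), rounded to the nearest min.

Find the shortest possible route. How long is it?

With 4 stops there are 4!/2 = 12 distinct round trips (a route and its reverse cost the same).
Hub-#101-#102-#103-#104-Hub: 11+3+11+9+4 = 38
Hub-#101-#102-#104-#103-Hub: 11+3+6+9+8 = 37
Hub-#101-#103-#102-#104-Hub: 11+14+11+6+4 = 46
Hub-#101-#103-#104-#102-Hub: 11+14+9+6+10 = 50
Hub-#101-#104-#102-#103-Hub: 11+7+6+11+8 = 43
Hub-#101-#104-#103-#102-Hub: 11+7+9+11+10 = 48
Hub-#102-#101-#103-#104-Hub: 10+3+14+9+4 = 40
Hub-#102-#101-#104-#103-Hub: 10+3+7+9+8 = 37
Hub-#102-#103-#101-#104-Hub: 10+11+14+7+4 = 46
Hub-#102-#104-#101-#103-Hub: 10+6+7+14+8 = 45
Hub-#103-#101-#102-#104-Hub: 8+14+3+6+4 = 35
Hub-#103-#102-#101-#104-Hub: 8+11+3+7+4 = 33
The minimum is 33.
One optimal route: Hub → #103 → #102 → #101 → #104 → Hub (or its reverse).

33 min — the shortest possible round trip.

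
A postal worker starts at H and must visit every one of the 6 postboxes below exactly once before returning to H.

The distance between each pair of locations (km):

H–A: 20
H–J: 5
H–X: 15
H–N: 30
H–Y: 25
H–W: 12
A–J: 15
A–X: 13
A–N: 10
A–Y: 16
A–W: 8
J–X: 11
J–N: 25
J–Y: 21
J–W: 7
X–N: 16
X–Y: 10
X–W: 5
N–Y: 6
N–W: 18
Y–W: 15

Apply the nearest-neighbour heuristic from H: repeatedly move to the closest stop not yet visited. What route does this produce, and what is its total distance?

Total distance 63 km via the nearest-neighbour route H → J → W → X → Y → N → A → H.

At H the remaining stops are J 5, W 12, X 15, A 20, Y 25, N 30; go to J.
At J the remaining stops are W 7, X 11, A 15, Y 21, N 25; go to W.
At W the remaining stops are X 5, A 8, Y 15, N 18; go to X.
At X the remaining stops are Y 10, A 13, N 16; go to Y.
At Y the remaining stops are N 6, A 16; go to N.
At N the remaining stops are A 10; go to A.
Return A→H: 20.
Total = 5 + 7 + 5 + 10 + 6 + 10 + 20 = 63.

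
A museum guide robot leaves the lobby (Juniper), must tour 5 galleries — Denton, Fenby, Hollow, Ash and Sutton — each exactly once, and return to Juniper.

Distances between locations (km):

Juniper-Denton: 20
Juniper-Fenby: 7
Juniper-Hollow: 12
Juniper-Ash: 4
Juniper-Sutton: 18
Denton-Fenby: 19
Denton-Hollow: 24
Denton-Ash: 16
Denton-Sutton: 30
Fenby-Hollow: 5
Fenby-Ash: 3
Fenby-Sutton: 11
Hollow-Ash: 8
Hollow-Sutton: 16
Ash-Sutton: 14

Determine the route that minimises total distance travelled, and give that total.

There are 60 distinct closed tours to check (reversals are equivalent).
Juniper→Denton→Fenby→Hollow→Ash→Sutton→Juniper: 20+19+5+8+14+18 = 84
Juniper→Denton→Fenby→Hollow→Sutton→Ash→Juniper: 20+19+5+16+14+4 = 78
Juniper→Denton→Fenby→Ash→Hollow→Sutton→Juniper: 20+19+3+8+16+18 = 84
Juniper→Denton→Fenby→Ash→Sutton→Hollow→Juniper: 20+19+3+14+16+12 = 84
Juniper→Denton→Fenby→Sutton→Hollow→Ash→Juniper: 20+19+11+16+8+4 = 78
Juniper→Denton→Fenby→Sutton→Ash→Hollow→Juniper: 20+19+11+14+8+12 = 84
Juniper→Denton→Hollow→Fenby→Ash→Sutton→Juniper: 20+24+5+3+14+18 = 84
Juniper→Denton→Hollow→Fenby→Sutton→Ash→Juniper: 20+24+5+11+14+4 = 78
Juniper→Denton→Hollow→Ash→Fenby→Sutton→Juniper: 20+24+8+3+11+18 = 84
Juniper→Denton→Hollow→Ash→Sutton→Fenby→Juniper: 20+24+8+14+11+7 = 84
Juniper→Denton→Hollow→Sutton→Fenby→Ash→Juniper: 20+24+16+11+3+4 = 78
Juniper→Denton→Hollow→Sutton→Ash→Fenby→Juniper: 20+24+16+14+3+7 = 84
Juniper→Denton→Ash→Fenby→Hollow→Sutton→Juniper: 20+16+3+5+16+18 = 78
Juniper→Denton→Ash→Fenby→Sutton→Hollow→Juniper: 20+16+3+11+16+12 = 78
… (46 more)
The minimum is 78.
One optimal route: Juniper → Denton → Fenby → Hollow → Sutton → Ash → Juniper (or its reverse).

Shortest round trip = 78 km.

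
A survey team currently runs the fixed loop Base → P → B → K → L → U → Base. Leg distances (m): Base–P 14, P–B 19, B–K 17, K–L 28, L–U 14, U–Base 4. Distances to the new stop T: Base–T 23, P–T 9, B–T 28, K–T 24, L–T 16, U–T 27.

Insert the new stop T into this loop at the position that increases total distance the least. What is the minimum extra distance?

+12 m — insert T between K and L.

Insertion cost between consecutive stops i–j is d(i,T) + d(T,j) − d(i,j):
  between Base and P: 23 + 9 − 14 = 18
  between P and B: 9 + 28 − 19 = 18
  between B and K: 28 + 24 − 17 = 35
  between K and L: 24 + 16 − 28 = 12
  between L and U: 16 + 27 − 14 = 29
  between U and Base: 27 + 23 − 4 = 46
Cheapest insertion is between K and L, adding 12.
New total = 96 + 12 = 108.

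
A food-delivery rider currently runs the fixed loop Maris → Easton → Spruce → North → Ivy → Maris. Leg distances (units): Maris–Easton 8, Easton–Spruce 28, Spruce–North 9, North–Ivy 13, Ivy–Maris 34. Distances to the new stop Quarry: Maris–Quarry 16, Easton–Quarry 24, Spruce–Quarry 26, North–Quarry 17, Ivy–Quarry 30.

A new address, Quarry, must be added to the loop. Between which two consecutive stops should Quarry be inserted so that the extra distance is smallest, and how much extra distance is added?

Adding 12 by placing Quarry on the Ivy–Maris leg.

Insertion cost between consecutive stops i–j is d(i,Quarry) + d(Quarry,j) − d(i,j):
  between Maris and Easton: 16 + 24 − 8 = 32
  between Easton and Spruce: 24 + 26 − 28 = 22
  between Spruce and North: 26 + 17 − 9 = 34
  between North and Ivy: 17 + 30 − 13 = 34
  between Ivy and Maris: 30 + 16 − 34 = 12
Cheapest insertion is between Ivy and Maris, adding 12.
New total = 92 + 12 = 104.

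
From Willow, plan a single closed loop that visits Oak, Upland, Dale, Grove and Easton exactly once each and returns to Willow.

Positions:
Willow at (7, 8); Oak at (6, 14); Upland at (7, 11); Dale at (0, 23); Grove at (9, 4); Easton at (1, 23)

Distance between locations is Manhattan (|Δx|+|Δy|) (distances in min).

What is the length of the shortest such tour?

56 min — the shortest possible round trip.

There are 60 distinct closed tours to check (reversals are equivalent).
Willow - Oak - Upland - Dale - Grove - Easton - Willow: 7+4+19+28+27+21 = 106
Willow - Oak - Upland - Dale - Easton - Grove - Willow: 7+4+19+1+27+6 = 64
Willow - Oak - Upland - Grove - Dale - Easton - Willow: 7+4+9+28+1+21 = 70
Willow - Oak - Upland - Grove - Easton - Dale - Willow: 7+4+9+27+1+22 = 70
Willow - Oak - Upland - Easton - Dale - Grove - Willow: 7+4+18+1+28+6 = 64
Willow - Oak - Upland - Easton - Grove - Dale - Willow: 7+4+18+27+28+22 = 106
Willow - Oak - Dale - Upland - Grove - Easton - Willow: 7+15+19+9+27+21 = 98
Willow - Oak - Dale - Upland - Easton - Grove - Willow: 7+15+19+18+27+6 = 92
Willow - Oak - Dale - Grove - Upland - Easton - Willow: 7+15+28+9+18+21 = 98
Willow - Oak - Dale - Grove - Easton - Upland - Willow: 7+15+28+27+18+3 = 98
Willow - Oak - Dale - Easton - Upland - Grove - Willow: 7+15+1+18+9+6 = 56
Willow - Oak - Dale - Easton - Grove - Upland - Willow: 7+15+1+27+9+3 = 62
Willow - Oak - Grove - Upland - Dale - Easton - Willow: 7+13+9+19+1+21 = 70
Willow - Oak - Grove - Upland - Easton - Dale - Willow: 7+13+9+18+1+22 = 70
… (46 more)
The minimum is 56.
One optimal route: Willow → Oak → Dale → Easton → Upland → Grove → Willow (or its reverse).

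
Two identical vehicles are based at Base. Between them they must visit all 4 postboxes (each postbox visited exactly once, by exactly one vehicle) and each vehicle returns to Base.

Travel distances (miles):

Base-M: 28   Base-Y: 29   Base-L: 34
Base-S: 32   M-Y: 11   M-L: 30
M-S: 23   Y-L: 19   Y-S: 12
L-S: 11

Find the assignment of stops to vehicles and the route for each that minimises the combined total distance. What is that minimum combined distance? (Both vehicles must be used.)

There are 2^3 − 1 = 7 ways to divide the 4 stops into two non-empty groups. For each, the best each vehicle can do is its own shortest tour through its group:
  {M} + {Y, L, S}: 56 + 86 = 142
  {Y} + {M, L, S}: 58 + 96 = 154
  {M, Y} + {L, S}: 68 + 77 = 145
  {L} + {M, Y, S}: 68 + 83 = 151
  {M, L} + {Y, S}: 92 + 73 = 165
  {Y, L} + {M, S}: 82 + 83 = 165
  … (7 splits in total)
Best: vehicle 1 Base → M → Base = 56; vehicle 2 Base → Y → S → L → Base = 86; combined 142.

Minimum combined distance: 142 miles.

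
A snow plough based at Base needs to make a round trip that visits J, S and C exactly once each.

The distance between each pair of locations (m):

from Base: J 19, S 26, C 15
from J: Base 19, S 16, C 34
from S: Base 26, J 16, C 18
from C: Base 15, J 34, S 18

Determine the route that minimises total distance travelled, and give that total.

There are 3 distinct closed tours to check (reversals are equivalent).
Base→J→S→C→Base: 19+16+18+15 = 68
Base→J→C→S→Base: 19+34+18+26 = 97
Base→S→J→C→Base: 26+16+34+15 = 91
The minimum is 68.
One optimal route: Base → J → S → C → Base (or its reverse).

Minimum total distance: 68 m.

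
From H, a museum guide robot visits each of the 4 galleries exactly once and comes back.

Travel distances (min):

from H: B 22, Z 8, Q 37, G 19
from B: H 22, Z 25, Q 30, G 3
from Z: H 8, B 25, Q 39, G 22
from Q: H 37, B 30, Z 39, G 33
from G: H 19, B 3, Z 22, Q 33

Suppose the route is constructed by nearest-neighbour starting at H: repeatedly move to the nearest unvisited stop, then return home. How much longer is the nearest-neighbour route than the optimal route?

The nearest-neighbour route is 1 min longer than optimal.

H: Z=8, G=19, B=22, Q=37 ⇒ Z
Z: G=22, B=25, Q=39 ⇒ G
G: B=3, Q=33 ⇒ B
B: Q=30 ⇒ Q
NN route H → Z → G → B → Q → H costs 100.
Optimal: H → Z → Q → B → G → H costs 99 (by enumerating all 12 distinct tours).
Excess = 100 − 99 = 1.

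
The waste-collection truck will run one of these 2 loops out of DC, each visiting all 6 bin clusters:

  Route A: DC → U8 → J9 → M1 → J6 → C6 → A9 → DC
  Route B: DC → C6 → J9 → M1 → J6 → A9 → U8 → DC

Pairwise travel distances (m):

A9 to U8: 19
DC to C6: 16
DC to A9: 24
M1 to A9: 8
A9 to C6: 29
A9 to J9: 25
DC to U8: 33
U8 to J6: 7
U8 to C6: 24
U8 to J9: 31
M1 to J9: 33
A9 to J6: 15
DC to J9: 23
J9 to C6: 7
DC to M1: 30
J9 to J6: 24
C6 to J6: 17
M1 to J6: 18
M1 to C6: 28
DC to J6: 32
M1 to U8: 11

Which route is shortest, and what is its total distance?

141 m — Route B is the shortest.

Route A: 33 + 31 + 33 + 18 + 17 + 29 + 24 = 185
Route B: 16 + 7 + 33 + 18 + 15 + 19 + 33 = 141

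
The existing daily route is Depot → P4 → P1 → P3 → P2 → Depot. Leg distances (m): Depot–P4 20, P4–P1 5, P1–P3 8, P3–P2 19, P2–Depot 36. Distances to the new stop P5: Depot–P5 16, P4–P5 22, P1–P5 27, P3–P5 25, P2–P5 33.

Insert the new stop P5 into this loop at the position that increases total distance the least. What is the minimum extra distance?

Insertion cost between consecutive stops i–j is d(i,P5) + d(P5,j) − d(i,j):
  between Depot and P4: 16 + 22 − 20 = 18
  between P4 and P1: 22 + 27 − 5 = 44
  between P1 and P3: 27 + 25 − 8 = 44
  between P3 and P2: 25 + 33 − 19 = 39
  between P2 and Depot: 33 + 16 − 36 = 13
Cheapest insertion is between P2 and Depot, adding 13.
New total = 88 + 13 = 101.

Minimum extra distance: 13 m, inserting P5 between P2 and Depot.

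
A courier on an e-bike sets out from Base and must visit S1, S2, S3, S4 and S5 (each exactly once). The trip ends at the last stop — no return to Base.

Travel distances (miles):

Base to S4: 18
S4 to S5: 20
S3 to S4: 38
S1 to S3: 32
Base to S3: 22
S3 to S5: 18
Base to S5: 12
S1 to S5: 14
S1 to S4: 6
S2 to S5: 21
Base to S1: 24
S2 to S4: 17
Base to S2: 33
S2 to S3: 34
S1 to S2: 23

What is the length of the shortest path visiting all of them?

There are 5! = 120 possible orderings.
Base→S1→S2→S3→S4→S5: 24+23+34+38+20 = 139
Base→S1→S2→S3→S5→S4: 24+23+34+18+20 = 119
Base→S1→S2→S4→S3→S5: 24+23+17+38+18 = 120
Base→S1→S2→S4→S5→S3: 24+23+17+20+18 = 102
Base→S1→S2→S5→S3→S4: 24+23+21+18+38 = 124
Base→S1→S2→S5→S4→S3: 24+23+21+20+38 = 126
Base→S1→S3→S2→S4→S5: 24+32+34+17+20 = 127
Base→S1→S3→S2→S5→S4: 24+32+34+21+20 = 131
Base→S1→S3→S4→S2→S5: 24+32+38+17+21 = 132
Base→S1→S3→S4→S5→S2: 24+32+38+20+21 = 135
Base→S1→S3→S5→S2→S4: 24+32+18+21+17 = 112
Base→S1→S3→S5→S4→S2: 24+32+18+20+17 = 111
Base→S1→S4→S2→S3→S5: 24+6+17+34+18 = 99
Base→S1→S4→S2→S5→S3: 24+6+17+21+18 = 86
… (106 more)
Base→S3→S5→S1→S4→S2: 22+18+14+6+17 = 77  ← best
The minimum is 77.
One shortest path: Base → S3 → S5 → S1 → S4 → S2.

77 miles — the minimum one-way total.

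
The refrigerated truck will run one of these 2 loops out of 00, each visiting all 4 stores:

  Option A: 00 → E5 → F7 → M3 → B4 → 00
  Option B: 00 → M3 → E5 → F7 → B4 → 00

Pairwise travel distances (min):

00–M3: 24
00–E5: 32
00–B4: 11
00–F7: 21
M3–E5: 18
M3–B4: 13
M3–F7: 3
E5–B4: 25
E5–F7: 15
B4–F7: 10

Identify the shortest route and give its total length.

Option A: 32 + 15 + 3 + 13 + 11 = 74
Option B: 24 + 18 + 15 + 10 + 11 = 78

74 min — Option A is the shortest.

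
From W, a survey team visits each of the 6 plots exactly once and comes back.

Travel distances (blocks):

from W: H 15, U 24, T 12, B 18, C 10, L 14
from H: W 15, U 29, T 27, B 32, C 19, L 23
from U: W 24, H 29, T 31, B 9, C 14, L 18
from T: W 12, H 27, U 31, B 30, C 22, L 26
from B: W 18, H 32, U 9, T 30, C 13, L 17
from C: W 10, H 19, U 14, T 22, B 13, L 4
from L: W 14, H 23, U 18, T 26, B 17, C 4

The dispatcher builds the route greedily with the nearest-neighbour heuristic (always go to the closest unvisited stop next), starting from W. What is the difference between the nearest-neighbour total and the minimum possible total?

The nearest-neighbour route is 1 blocks longer than optimal.

From W: C=10, T=12, L=14, H=15, B=18, U=24 → choose C (10).
From C: L=4, B=13, U=14, H=19, T=22 → choose L (4).
From L: B=17, U=18, H=23, T=26 → choose B (17).
From B: U=9, T=30, H=32 → choose U (9).
From U: H=29, T=31 → choose H (29).
From H: T=27 → choose T (27).
NN route W → C → L → B → U → H → T → W costs 108.
Optimal: W → H → C → L → U → B → T → W costs 107 (by enumerating all 360 distinct tours).
Excess = 108 − 107 = 1.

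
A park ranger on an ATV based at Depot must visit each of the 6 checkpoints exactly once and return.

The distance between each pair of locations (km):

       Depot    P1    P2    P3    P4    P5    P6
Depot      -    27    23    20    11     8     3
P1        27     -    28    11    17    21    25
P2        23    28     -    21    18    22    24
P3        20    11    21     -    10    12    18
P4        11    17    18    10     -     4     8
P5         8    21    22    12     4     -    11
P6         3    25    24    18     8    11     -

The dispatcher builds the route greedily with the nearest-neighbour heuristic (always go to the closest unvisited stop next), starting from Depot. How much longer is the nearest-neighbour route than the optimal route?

Depot: P6=3, P5=8, P4=11, P3=20, P2=23, P1=27 ⇒ P6
P6: P4=8, P5=11, P3=18, P2=24, P1=25 ⇒ P4
P4: P5=4, P3=10, P1=17, P2=18 ⇒ P5
P5: P3=12, P1=21, P2=22 ⇒ P3
P3: P1=11, P2=21 ⇒ P1
P1: P2=28 ⇒ P2
NN route Depot → P6 → P4 → P5 → P3 → P1 → P2 → Depot costs 89.
Optimal: Depot → P5 → P3 → P1 → P2 → P4 → P6 → Depot costs 88 (by enumerating all 360 distinct tours).
Excess = 89 − 88 = 1.

The nearest-neighbour route is 1 km longer than optimal.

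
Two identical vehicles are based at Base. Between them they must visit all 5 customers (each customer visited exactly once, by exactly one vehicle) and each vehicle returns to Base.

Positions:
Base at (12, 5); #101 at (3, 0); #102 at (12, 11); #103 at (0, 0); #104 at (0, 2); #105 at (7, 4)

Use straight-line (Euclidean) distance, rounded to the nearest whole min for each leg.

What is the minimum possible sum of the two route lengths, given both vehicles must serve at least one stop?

Try each way of splitting the stops between the two vehicles (each non-empty) and, for each split, find the best tour for each vehicle:
  {#101} + {#102, #103, #104, #105}: 20 + 36 = 56
  {#102} + {#101, #103, #104, #105}: 12 + 27 = 39
  {#101, #102} + {#103, #104, #105}: 30 + 27 = 57
  {#103} + {#101, #102, #104, #105}: 26 + 36 = 62
  {#101, #103} + {#102, #104, #105}: 26 + 33 = 59
  {#102, #103} + {#101, #104, #105}: 35 + 26 = 61
  … (15 splits in total)
Best: vehicle 1 Base → #102 → Base = 12; vehicle 2 Base → #101 → #103 → #104 → #105 → Base = 27; combined 39.

39 min — the smallest possible combined total.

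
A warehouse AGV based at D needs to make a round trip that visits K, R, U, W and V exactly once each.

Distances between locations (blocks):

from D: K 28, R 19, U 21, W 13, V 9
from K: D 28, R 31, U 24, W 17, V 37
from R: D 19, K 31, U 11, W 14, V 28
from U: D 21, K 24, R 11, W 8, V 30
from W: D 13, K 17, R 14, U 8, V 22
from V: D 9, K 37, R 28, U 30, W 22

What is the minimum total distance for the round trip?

There are 60 distinct closed tours to check (reversals are equivalent).
D-K-R-U-W-V-D: 28+31+11+8+22+9 = 109
D-K-R-U-V-W-D: 28+31+11+30+22+13 = 135
D-K-R-W-U-V-D: 28+31+14+8+30+9 = 120
D-K-R-W-V-U-D: 28+31+14+22+30+21 = 146
D-K-R-V-U-W-D: 28+31+28+30+8+13 = 138
D-K-R-V-W-U-D: 28+31+28+22+8+21 = 138
D-K-U-R-W-V-D: 28+24+11+14+22+9 = 108
D-K-U-R-V-W-D: 28+24+11+28+22+13 = 126
D-K-U-W-R-V-D: 28+24+8+14+28+9 = 111
D-K-U-W-V-R-D: 28+24+8+22+28+19 = 129
D-K-U-V-R-W-D: 28+24+30+28+14+13 = 137
D-K-U-V-W-R-D: 28+24+30+22+14+19 = 137
D-K-W-R-U-V-D: 28+17+14+11+30+9 = 109
D-K-W-R-V-U-D: 28+17+14+28+30+21 = 138
… (46 more)
D-K-W-U-R-V-D: 28+17+8+11+28+9 = 101  ← best
The minimum is 101.
One optimal route: D → K → W → U → R → V → D (or its reverse).

Shortest round trip = 101 blocks.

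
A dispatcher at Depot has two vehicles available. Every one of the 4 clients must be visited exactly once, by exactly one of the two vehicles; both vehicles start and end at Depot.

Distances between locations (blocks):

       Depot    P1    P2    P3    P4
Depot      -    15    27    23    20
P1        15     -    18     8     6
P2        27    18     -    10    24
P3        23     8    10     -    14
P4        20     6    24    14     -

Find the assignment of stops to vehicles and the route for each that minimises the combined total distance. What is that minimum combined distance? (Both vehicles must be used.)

Check every non-empty split of the stops between the two vehicles; for each half take its own optimal tour:
  {P1} + {P2, P3, P4}: 30 + 71 = 101
  {P2} + {P1, P3, P4}: 54 + 57 = 111
  {P1, P2} + {P3, P4}: 60 + 57 = 117
  {P3} + {P1, P2, P4}: 46 + 71 = 117
  {P1, P3} + {P2, P4}: 46 + 71 = 117
  {P2, P3} + {P1, P4}: 60 + 41 = 101
  … (7 splits in total)
  {P1, P2, P3} + {P4}: 60 + 40 = 100  ← best
Best: vehicle 1 Depot → P1 → P3 → P2 → Depot = 60; vehicle 2 Depot → P4 → Depot = 40; combined 100.

100 blocks — the smallest possible combined total.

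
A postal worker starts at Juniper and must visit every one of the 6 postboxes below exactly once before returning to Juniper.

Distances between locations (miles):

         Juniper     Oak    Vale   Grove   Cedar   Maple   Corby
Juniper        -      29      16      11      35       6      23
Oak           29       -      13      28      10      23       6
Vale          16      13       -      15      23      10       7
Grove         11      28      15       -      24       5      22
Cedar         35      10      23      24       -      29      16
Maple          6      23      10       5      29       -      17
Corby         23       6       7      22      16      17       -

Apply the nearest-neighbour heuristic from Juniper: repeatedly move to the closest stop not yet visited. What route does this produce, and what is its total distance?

84 miles along Juniper → Maple → Grove → Vale → Corby → Oak → Cedar → Juniper.

Juniper → [Maple:6 / Grove:11 / Vale:16 / Corby:23 / Oak:29 / Cedar:35] → Maple (6)
Maple → [Grove:5 / Vale:10 / Corby:17 / Oak:23 / Cedar:29] → Grove (5)
Grove → [Vale:15 / Corby:22 / Cedar:24 / Oak:28] → Vale (15)
Vale → [Corby:7 / Oak:13 / Cedar:23] → Corby (7)
Corby → [Oak:6 / Cedar:16] → Oak (6)
Oak → [Cedar:10] → Cedar (10)
Return Cedar→Juniper: 35.
Total = 6 + 5 + 15 + 7 + 6 + 10 + 35 = 84.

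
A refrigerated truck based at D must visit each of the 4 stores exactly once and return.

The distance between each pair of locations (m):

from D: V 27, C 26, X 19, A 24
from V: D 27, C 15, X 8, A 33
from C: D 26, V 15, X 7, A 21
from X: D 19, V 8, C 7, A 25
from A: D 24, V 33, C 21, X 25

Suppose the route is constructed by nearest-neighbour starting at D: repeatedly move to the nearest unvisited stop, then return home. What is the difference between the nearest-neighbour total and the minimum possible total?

From D: X=19, A=24, C=26, V=27 → choose X (19).
From X: C=7, V=8, A=25 → choose C (7).
From C: V=15, A=21 → choose V (15).
From V: A=33 → choose A (33).
NN route D → X → C → V → A → D costs 98.
Optimal: D → V → X → C → A → D costs 87 (by enumerating all 12 distinct tours).
Excess = 98 − 87 = 11.

The nearest-neighbour route is 11 m longer than optimal.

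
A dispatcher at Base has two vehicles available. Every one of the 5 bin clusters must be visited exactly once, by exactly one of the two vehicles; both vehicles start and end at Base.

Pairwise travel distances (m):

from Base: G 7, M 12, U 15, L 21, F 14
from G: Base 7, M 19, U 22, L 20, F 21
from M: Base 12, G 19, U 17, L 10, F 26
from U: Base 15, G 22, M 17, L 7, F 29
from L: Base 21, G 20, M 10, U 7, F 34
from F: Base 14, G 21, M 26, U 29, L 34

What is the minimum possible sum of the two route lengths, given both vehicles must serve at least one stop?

Check every non-empty split of the stops between the two vehicles; for each half take its own optimal tour:
  {G} + {M, U, L, F}: 14 + 72 = 86
  {M} + {G, U, L, F}: 24 + 77 = 101
  {G, M} + {U, L, F}: 38 + 70 = 108
  {U} + {G, M, L, F}: 30 + 77 = 107
  {G, U} + {M, L, F}: 44 + 70 = 114
  {M, U} + {G, L, F}: 44 + 75 = 119
  … (15 splits in total)
Best: vehicle 1 Base → G → Base = 14; vehicle 2 Base → M → L → U → F → Base = 72; combined 86.

Minimum combined distance: 86 m.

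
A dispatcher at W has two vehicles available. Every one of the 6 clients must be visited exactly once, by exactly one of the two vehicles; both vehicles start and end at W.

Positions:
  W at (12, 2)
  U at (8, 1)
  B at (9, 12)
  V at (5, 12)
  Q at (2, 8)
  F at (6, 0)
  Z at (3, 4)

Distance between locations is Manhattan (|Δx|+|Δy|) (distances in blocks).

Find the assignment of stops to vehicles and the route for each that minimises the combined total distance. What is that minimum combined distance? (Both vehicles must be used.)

There are 2^5 − 1 = 31 ways to divide the 6 stops into two non-empty groups. For each, the best each vehicle can do is its own shortest tour through its group:
  {U} + {B, V, Q, F, Z}: 10 + 44 = 54
  {B} + {U, V, Q, F, Z}: 26 + 44 = 70
  {U, B} + {V, Q, F, Z}: 30 + 44 = 74
  {V} + {U, B, Q, F, Z}: 34 + 44 = 78
  {U, V} + {B, Q, F, Z}: 36 + 44 = 80
  {B, V} + {U, Q, F, Z}: 34 + 36 = 70
  … (31 splits in total)
Best: vehicle 1 W → U → W = 10; vehicle 2 W → B → V → Q → Z → F → W = 44; combined 54.

54 blocks — the smallest possible combined total.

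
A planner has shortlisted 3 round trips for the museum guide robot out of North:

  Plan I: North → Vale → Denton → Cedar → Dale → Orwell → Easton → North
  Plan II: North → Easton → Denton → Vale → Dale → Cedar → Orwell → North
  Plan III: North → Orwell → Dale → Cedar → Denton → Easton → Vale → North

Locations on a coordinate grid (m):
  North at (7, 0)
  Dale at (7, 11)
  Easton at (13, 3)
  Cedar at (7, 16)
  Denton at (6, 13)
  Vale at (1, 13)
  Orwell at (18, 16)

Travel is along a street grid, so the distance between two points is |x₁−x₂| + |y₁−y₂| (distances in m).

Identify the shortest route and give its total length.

Plan I: 19 + 5 + 4 + 5 + 16 + 18 + 9 = 76
Plan II: 9 + 17 + 5 + 8 + 5 + 11 + 27 = 82
Plan III: 27 + 16 + 5 + 4 + 17 + 22 + 19 = 110

76 m — Plan I is the shortest.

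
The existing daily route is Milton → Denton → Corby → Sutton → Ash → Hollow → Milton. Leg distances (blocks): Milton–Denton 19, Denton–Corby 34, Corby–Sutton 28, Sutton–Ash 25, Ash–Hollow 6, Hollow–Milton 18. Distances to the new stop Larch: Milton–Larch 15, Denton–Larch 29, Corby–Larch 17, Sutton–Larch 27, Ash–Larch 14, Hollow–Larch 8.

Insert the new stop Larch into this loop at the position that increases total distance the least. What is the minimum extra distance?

Insertion cost between consecutive stops i–j is d(i,Larch) + d(Larch,j) − d(i,j):
  between Milton and Denton: 15 + 29 − 19 = 25
  between Denton and Corby: 29 + 17 − 34 = 12
  between Corby and Sutton: 17 + 27 − 28 = 16
  between Sutton and Ash: 27 + 14 − 25 = 16
  between Ash and Hollow: 14 + 8 − 6 = 16
  between Hollow and Milton: 8 + 15 − 18 = 5
Cheapest insertion is between Hollow and Milton, adding 5.
New total = 130 + 5 = 135.

Minimum extra distance: 5 blocks, inserting Larch between Hollow and Milton.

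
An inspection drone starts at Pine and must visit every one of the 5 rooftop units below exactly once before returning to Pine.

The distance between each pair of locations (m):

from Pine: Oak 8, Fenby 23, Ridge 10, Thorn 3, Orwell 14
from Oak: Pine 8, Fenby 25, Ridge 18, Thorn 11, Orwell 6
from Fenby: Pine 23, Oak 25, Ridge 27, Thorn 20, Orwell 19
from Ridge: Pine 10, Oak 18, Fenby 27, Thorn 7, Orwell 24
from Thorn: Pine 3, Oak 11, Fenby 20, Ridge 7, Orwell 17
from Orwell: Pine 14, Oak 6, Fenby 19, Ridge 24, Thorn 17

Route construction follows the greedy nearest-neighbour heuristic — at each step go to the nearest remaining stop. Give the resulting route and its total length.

Pine → [Thorn:3 / Oak:8 / Ridge:10 / Orwell:14 / Fenby:23] → Thorn (3)
Thorn → [Ridge:7 / Oak:11 / Orwell:17 / Fenby:20] → Ridge (7)
Ridge → [Oak:18 / Orwell:24 / Fenby:27] → Oak (18)
Oak → [Orwell:6 / Fenby:25] → Orwell (6)
Orwell → [Fenby:19] → Fenby (19)
Return Fenby→Pine: 23.
Total = 3 + 7 + 18 + 6 + 19 + 23 = 76.

Nearest-neighbour total = 76 m; route Pine → Thorn → Ridge → Oak → Orwell → Fenby → Pine.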